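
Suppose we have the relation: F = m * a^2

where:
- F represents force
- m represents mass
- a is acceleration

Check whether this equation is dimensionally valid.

No

F (force) has dimensions [L M T^-2].
m (mass) has dimensions [M].
a (acceleration) has dimensions [L T^-2].

Left side: [L M T^-2]
Right side: [L^2 M T^-4]

The two sides have different dimensions, so the equation is NOT dimensionally consistent.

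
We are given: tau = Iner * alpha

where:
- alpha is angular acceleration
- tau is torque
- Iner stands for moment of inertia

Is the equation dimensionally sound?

Yes

alpha (angular acceleration) has dimensions [T^-2].
tau (torque) has dimensions [L^2 M T^-2].
Iner (moment of inertia) has dimensions [L^2 M].

Left side: [L^2 M T^-2]
Right side: [L^2 M T^-2]

Both sides have the same dimensions, so the equation is dimensionally consistent.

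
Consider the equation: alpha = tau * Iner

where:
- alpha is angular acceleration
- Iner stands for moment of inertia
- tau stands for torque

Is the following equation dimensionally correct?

No

alpha (angular acceleration) has dimensions [T^-2].
Iner (moment of inertia) has dimensions [L^2 M].
tau (torque) has dimensions [L^2 M T^-2].

Left side: [T^-2]
Right side: [L^4 M^2 T^-2]

The two sides have different dimensions, so the equation is NOT dimensionally consistent.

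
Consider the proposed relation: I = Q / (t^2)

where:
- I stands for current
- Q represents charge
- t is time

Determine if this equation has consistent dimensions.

No

I (current) has dimensions [I].
Q (charge) has dimensions [I T].
t (time) has dimensions [T].

Left side: [I]
Right side: [I T^-1]

The two sides have different dimensions, so the equation is NOT dimensionally consistent.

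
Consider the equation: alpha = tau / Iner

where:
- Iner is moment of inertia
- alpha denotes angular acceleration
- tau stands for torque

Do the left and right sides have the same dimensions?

Yes

Iner (moment of inertia) has dimensions [L^2 M].
alpha (angular acceleration) has dimensions [T^-2].
tau (torque) has dimensions [L^2 M T^-2].

Left side: [T^-2]
Right side: [T^-2]

Both sides have the same dimensions, so the equation is dimensionally consistent.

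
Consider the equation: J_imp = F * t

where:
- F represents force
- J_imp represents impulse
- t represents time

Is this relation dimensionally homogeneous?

Yes

F (force) has dimensions [L M T^-2].
J_imp (impulse) has dimensions [L M T^-1].
t (time) has dimensions [T].

Left side: [L M T^-1]
Right side: [L M T^-1]

Both sides have the same dimensions, so the equation is dimensionally consistent.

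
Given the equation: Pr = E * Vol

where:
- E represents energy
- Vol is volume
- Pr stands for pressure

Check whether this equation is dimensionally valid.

No

E (energy) has dimensions [L^2 M T^-2].
Vol (volume) has dimensions [L^3].
Pr (pressure) has dimensions [L^-1 M T^-2].

Left side: [L^-1 M T^-2]
Right side: [L^5 M T^-2]

The two sides have different dimensions, so the equation is NOT dimensionally consistent.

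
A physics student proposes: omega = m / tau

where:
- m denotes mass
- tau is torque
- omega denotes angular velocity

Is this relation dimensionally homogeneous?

No

m (mass) has dimensions [M].
tau (torque) has dimensions [L^2 M T^-2].
omega (angular velocity) has dimensions [T^-1].

Left side: [T^-1]
Right side: [L^-2 T^2]

The two sides have different dimensions, so the equation is NOT dimensionally consistent.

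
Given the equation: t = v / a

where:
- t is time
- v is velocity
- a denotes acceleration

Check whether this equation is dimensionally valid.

Yes

t (time) has dimensions [T].
v (velocity) has dimensions [L T^-1].
a (acceleration) has dimensions [L T^-2].

Left side: [T]
Right side: [T]

Both sides have the same dimensions, so the equation is dimensionally consistent.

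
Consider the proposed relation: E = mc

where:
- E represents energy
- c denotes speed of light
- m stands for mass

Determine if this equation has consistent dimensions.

No

E (energy) has dimensions [L^2 M T^-2].
c (speed of light) has dimensions [L T^-1].
m (mass) has dimensions [M].

Left side: [L^2 M T^-2]
Right side: [L M T^-1]

The two sides have different dimensions, so the equation is NOT dimensionally consistent.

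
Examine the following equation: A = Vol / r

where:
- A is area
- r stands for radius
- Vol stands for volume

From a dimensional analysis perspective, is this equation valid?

Yes

A (area) has dimensions [L^2].
r (radius) has dimensions [L].
Vol (volume) has dimensions [L^3].

Left side: [L^2]
Right side: [L^2]

Both sides have the same dimensions, so the equation is dimensionally consistent.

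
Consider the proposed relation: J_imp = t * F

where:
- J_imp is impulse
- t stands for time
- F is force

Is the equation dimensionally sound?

Yes

J_imp (impulse) has dimensions [L M T^-1].
t (time) has dimensions [T].
F (force) has dimensions [L M T^-2].

Left side: [L M T^-1]
Right side: [L M T^-1]

Both sides have the same dimensions, so the equation is dimensionally consistent.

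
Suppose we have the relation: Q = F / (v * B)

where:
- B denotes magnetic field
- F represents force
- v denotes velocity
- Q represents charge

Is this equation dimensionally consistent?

Yes

B (magnetic field) has dimensions [I^-1 M T^-2].
F (force) has dimensions [L M T^-2].
v (velocity) has dimensions [L T^-1].
Q (charge) has dimensions [I T].

Left side: [I T]
Right side: [I T]

Both sides have the same dimensions, so the equation is dimensionally consistent.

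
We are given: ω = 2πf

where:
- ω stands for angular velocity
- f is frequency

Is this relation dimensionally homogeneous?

Yes

ω (angular velocity) has dimensions [T^-1].
f (frequency) has dimensions [T^-1].

Left side: [T^-1]
Right side: [T^-1]

Both sides have the same dimensions, so the equation is dimensionally consistent.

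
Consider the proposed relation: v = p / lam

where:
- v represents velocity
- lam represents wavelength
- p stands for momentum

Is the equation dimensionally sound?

No

v (velocity) has dimensions [L T^-1].
lam (wavelength) has dimensions [L].
p (momentum) has dimensions [L M T^-1].

Left side: [L T^-1]
Right side: [M T^-1]

The two sides have different dimensions, so the equation is NOT dimensionally consistent.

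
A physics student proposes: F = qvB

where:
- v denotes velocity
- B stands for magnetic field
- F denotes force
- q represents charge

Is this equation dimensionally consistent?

Yes

v (velocity) has dimensions [L T^-1].
B (magnetic field) has dimensions [I^-1 M T^-2].
F (force) has dimensions [L M T^-2].
q (charge) has dimensions [I T].

Left side: [L M T^-2]
Right side: [L M T^-2]

Both sides have the same dimensions, so the equation is dimensionally consistent.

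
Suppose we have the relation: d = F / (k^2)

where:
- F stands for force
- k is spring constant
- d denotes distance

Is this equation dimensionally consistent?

No

F (force) has dimensions [L M T^-2].
k (spring constant) has dimensions [M T^-2].
d (distance) has dimensions [L].

Left side: [L]
Right side: [L M^-1 T^2]

The two sides have different dimensions, so the equation is NOT dimensionally consistent.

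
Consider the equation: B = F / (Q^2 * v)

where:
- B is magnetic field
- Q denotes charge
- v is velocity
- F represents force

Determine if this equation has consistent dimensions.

No

B (magnetic field) has dimensions [I^-1 M T^-2].
Q (charge) has dimensions [I T].
v (velocity) has dimensions [L T^-1].
F (force) has dimensions [L M T^-2].

Left side: [I^-1 M T^-2]
Right side: [I^-2 M T^-3]

The two sides have different dimensions, so the equation is NOT dimensionally consistent.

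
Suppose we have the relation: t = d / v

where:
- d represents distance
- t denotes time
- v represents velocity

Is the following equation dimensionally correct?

Yes

d (distance) has dimensions [L].
t (time) has dimensions [T].
v (velocity) has dimensions [L T^-1].

Left side: [T]
Right side: [T]

Both sides have the same dimensions, so the equation is dimensionally consistent.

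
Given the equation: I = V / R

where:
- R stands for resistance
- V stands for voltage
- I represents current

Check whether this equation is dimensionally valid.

Yes

R (resistance) has dimensions [I^-2 L^2 M T^-3].
V (voltage) has dimensions [I^-1 L^2 M T^-3].
I (current) has dimensions [I].

Left side: [I]
Right side: [I]

Both sides have the same dimensions, so the equation is dimensionally consistent.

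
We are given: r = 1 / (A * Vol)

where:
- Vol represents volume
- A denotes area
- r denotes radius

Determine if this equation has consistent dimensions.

No

Vol (volume) has dimensions [L^3].
A (area) has dimensions [L^2].
r (radius) has dimensions [L].

Left side: [L]
Right side: [L^-5]

The two sides have different dimensions, so the equation is NOT dimensionally consistent.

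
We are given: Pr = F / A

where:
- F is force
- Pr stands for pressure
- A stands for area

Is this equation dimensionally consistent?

Yes

F (force) has dimensions [L M T^-2].
Pr (pressure) has dimensions [L^-1 M T^-2].
A (area) has dimensions [L^2].

Left side: [L^-1 M T^-2]
Right side: [L^-1 M T^-2]

Both sides have the same dimensions, so the equation is dimensionally consistent.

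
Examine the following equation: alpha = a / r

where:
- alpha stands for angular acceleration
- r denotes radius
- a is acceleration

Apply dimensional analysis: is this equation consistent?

Yes

alpha (angular acceleration) has dimensions [T^-2].
r (radius) has dimensions [L].
a (acceleration) has dimensions [L T^-2].

Left side: [T^-2]
Right side: [T^-2]

Both sides have the same dimensions, so the equation is dimensionally consistent.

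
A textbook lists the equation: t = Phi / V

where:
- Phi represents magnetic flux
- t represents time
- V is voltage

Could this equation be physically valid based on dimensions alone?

Yes

Phi (magnetic flux) has dimensions [I^-1 L^2 M T^-2].
t (time) has dimensions [T].
V (voltage) has dimensions [I^-1 L^2 M T^-3].

Left side: [T]
Right side: [T]

Both sides have the same dimensions, so the equation is dimensionally consistent.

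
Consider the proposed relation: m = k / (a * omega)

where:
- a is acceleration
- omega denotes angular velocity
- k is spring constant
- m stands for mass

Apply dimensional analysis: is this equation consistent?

No

a (acceleration) has dimensions [L T^-2].
omega (angular velocity) has dimensions [T^-1].
k (spring constant) has dimensions [M T^-2].
m (mass) has dimensions [M].

Left side: [M]
Right side: [L^-1 M T]

The two sides have different dimensions, so the equation is NOT dimensionally consistent.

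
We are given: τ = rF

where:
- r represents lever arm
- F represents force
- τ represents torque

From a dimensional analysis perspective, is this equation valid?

Yes

r (lever arm) has dimensions [L].
F (force) has dimensions [L M T^-2].
τ (torque) has dimensions [L^2 M T^-2].

Left side: [L^2 M T^-2]
Right side: [L^2 M T^-2]

Both sides have the same dimensions, so the equation is dimensionally consistent.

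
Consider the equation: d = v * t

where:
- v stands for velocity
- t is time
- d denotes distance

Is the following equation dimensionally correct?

Yes

v (velocity) has dimensions [L T^-1].
t (time) has dimensions [T].
d (distance) has dimensions [L].

Left side: [L]
Right side: [L]

Both sides have the same dimensions, so the equation is dimensionally consistent.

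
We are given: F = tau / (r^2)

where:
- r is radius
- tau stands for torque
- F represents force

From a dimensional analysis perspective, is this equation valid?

No

r (radius) has dimensions [L].
tau (torque) has dimensions [L^2 M T^-2].
F (force) has dimensions [L M T^-2].

Left side: [L M T^-2]
Right side: [M T^-2]

The two sides have different dimensions, so the equation is NOT dimensionally consistent.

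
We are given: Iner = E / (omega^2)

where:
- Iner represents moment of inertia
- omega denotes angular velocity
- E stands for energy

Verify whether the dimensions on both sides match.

Yes

Iner (moment of inertia) has dimensions [L^2 M].
omega (angular velocity) has dimensions [T^-1].
E (energy) has dimensions [L^2 M T^-2].

Left side: [L^2 M]
Right side: [L^2 M]

Both sides have the same dimensions, so the equation is dimensionally consistent.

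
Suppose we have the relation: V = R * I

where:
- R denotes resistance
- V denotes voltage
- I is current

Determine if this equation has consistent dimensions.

Yes

R (resistance) has dimensions [I^-2 L^2 M T^-3].
V (voltage) has dimensions [I^-1 L^2 M T^-3].
I (current) has dimensions [I].

Left side: [I^-1 L^2 M T^-3]
Right side: [I^-1 L^2 M T^-3]

Both sides have the same dimensions, so the equation is dimensionally consistent.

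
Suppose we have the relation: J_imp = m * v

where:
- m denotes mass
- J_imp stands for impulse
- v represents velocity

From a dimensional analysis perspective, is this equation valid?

Yes

m (mass) has dimensions [M].
J_imp (impulse) has dimensions [L M T^-1].
v (velocity) has dimensions [L T^-1].

Left side: [L M T^-1]
Right side: [L M T^-1]

Both sides have the same dimensions, so the equation is dimensionally consistent.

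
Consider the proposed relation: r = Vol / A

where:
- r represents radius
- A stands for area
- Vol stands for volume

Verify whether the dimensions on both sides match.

Yes

r (radius) has dimensions [L].
A (area) has dimensions [L^2].
Vol (volume) has dimensions [L^3].

Left side: [L]
Right side: [L]

Both sides have the same dimensions, so the equation is dimensionally consistent.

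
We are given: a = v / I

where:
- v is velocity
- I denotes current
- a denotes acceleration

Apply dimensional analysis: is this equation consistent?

No

v (velocity) has dimensions [L T^-1].
I (current) has dimensions [I].
a (acceleration) has dimensions [L T^-2].

Left side: [L T^-2]
Right side: [I^-1 L T^-1]

The two sides have different dimensions, so the equation is NOT dimensionally consistent.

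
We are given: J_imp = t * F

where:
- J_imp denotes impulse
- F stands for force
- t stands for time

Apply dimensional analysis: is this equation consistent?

Yes

J_imp (impulse) has dimensions [L M T^-1].
F (force) has dimensions [L M T^-2].
t (time) has dimensions [T].

Left side: [L M T^-1]
Right side: [L M T^-1]

Both sides have the same dimensions, so the equation is dimensionally consistent.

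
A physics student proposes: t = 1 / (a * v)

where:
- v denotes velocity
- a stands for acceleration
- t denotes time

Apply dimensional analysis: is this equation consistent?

No

v (velocity) has dimensions [L T^-1].
a (acceleration) has dimensions [L T^-2].
t (time) has dimensions [T].

Left side: [T]
Right side: [L^-2 T^3]

The two sides have different dimensions, so the equation is NOT dimensionally consistent.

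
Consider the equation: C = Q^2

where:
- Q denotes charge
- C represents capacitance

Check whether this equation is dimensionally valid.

No

Q (charge) has dimensions [I T].
C (capacitance) has dimensions [I^2 L^-2 M^-1 T^4].

Left side: [I^2 L^-2 M^-1 T^4]
Right side: [I^2 T^2]

The two sides have different dimensions, so the equation is NOT dimensionally consistent.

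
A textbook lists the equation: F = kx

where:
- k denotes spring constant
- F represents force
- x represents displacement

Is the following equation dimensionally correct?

Yes

k (spring constant) has dimensions [M T^-2].
F (force) has dimensions [L M T^-2].
x (displacement) has dimensions [L].

Left side: [L M T^-2]
Right side: [L M T^-2]

Both sides have the same dimensions, so the equation is dimensionally consistent.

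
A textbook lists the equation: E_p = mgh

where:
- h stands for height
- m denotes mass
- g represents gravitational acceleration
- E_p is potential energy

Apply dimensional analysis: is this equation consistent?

Yes

h (height) has dimensions [L].
m (mass) has dimensions [M].
g (gravitational acceleration) has dimensions [L T^-2].
E_p (potential energy) has dimensions [L^2 M T^-2].

Left side: [L^2 M T^-2]
Right side: [L^2 M T^-2]

Both sides have the same dimensions, so the equation is dimensionally consistent.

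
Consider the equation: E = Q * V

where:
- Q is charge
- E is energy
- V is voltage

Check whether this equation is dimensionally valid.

Yes

Q (charge) has dimensions [I T].
E (energy) has dimensions [L^2 M T^-2].
V (voltage) has dimensions [I^-1 L^2 M T^-3].

Left side: [L^2 M T^-2]
Right side: [L^2 M T^-2]

Both sides have the same dimensions, so the equation is dimensionally consistent.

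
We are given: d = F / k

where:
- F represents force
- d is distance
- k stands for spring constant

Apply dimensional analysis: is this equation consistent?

Yes

F (force) has dimensions [L M T^-2].
d (distance) has dimensions [L].
k (spring constant) has dimensions [M T^-2].

Left side: [L]
Right side: [L]

Both sides have the same dimensions, so the equation is dimensionally consistent.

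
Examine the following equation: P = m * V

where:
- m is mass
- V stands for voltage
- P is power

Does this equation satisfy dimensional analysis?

No

m (mass) has dimensions [M].
V (voltage) has dimensions [I^-1 L^2 M T^-3].
P (power) has dimensions [L^2 M T^-3].

Left side: [L^2 M T^-3]
Right side: [I^-1 L^2 M^2 T^-3]

The two sides have different dimensions, so the equation is NOT dimensionally consistent.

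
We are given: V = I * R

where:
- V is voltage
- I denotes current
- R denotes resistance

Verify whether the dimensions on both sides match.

Yes

V (voltage) has dimensions [I^-1 L^2 M T^-3].
I (current) has dimensions [I].
R (resistance) has dimensions [I^-2 L^2 M T^-3].

Left side: [I^-1 L^2 M T^-3]
Right side: [I^-1 L^2 M T^-3]

Both sides have the same dimensions, so the equation is dimensionally consistent.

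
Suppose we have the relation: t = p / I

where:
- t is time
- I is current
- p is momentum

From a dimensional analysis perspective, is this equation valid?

No

t (time) has dimensions [T].
I (current) has dimensions [I].
p (momentum) has dimensions [L M T^-1].

Left side: [T]
Right side: [I^-1 L M T^-1]

The two sides have different dimensions, so the equation is NOT dimensionally consistent.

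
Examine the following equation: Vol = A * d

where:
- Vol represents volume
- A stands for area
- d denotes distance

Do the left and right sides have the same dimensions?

Yes

Vol (volume) has dimensions [L^3].
A (area) has dimensions [L^2].
d (distance) has dimensions [L].

Left side: [L^3]
Right side: [L^3]

Both sides have the same dimensions, so the equation is dimensionally consistent.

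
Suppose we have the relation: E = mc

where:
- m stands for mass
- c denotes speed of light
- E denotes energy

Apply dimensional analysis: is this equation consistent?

No

m (mass) has dimensions [M].
c (speed of light) has dimensions [L T^-1].
E (energy) has dimensions [L^2 M T^-2].

Left side: [L^2 M T^-2]
Right side: [L M T^-1]

The two sides have different dimensions, so the equation is NOT dimensionally consistent.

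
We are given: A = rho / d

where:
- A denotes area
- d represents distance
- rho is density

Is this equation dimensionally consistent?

No

A (area) has dimensions [L^2].
d (distance) has dimensions [L].
rho (density) has dimensions [L^-3 M].

Left side: [L^2]
Right side: [L^-4 M]

The two sides have different dimensions, so the equation is NOT dimensionally consistent.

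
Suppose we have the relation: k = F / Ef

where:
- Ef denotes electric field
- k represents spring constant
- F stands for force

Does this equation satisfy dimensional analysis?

No

Ef (electric field) has dimensions [I^-1 L M T^-3].
k (spring constant) has dimensions [M T^-2].
F (force) has dimensions [L M T^-2].

Left side: [M T^-2]
Right side: [I T]

The two sides have different dimensions, so the equation is NOT dimensionally consistent.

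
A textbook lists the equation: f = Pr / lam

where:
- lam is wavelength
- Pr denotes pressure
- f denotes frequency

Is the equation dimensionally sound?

No

lam (wavelength) has dimensions [L].
Pr (pressure) has dimensions [L^-1 M T^-2].
f (frequency) has dimensions [T^-1].

Left side: [T^-1]
Right side: [L^-2 M T^-2]

The two sides have different dimensions, so the equation is NOT dimensionally consistent.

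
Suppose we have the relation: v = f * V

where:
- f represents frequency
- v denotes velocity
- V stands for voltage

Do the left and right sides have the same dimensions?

No

f (frequency) has dimensions [T^-1].
v (velocity) has dimensions [L T^-1].
V (voltage) has dimensions [I^-1 L^2 M T^-3].

Left side: [L T^-1]
Right side: [I^-1 L^2 M T^-4]

The two sides have different dimensions, so the equation is NOT dimensionally consistent.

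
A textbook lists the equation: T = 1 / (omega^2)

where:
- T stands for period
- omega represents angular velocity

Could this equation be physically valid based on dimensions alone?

No

T (period) has dimensions [T].
omega (angular velocity) has dimensions [T^-1].

Left side: [T]
Right side: [T^2]

The two sides have different dimensions, so the equation is NOT dimensionally consistent.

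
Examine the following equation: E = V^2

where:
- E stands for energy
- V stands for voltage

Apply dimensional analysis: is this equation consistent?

No

E (energy) has dimensions [L^2 M T^-2].
V (voltage) has dimensions [I^-1 L^2 M T^-3].

Left side: [L^2 M T^-2]
Right side: [I^-2 L^4 M^2 T^-6]

The two sides have different dimensions, so the equation is NOT dimensionally consistent.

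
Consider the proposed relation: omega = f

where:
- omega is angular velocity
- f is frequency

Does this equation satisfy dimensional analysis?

Yes

omega (angular velocity) has dimensions [T^-1].
f (frequency) has dimensions [T^-1].

Left side: [T^-1]
Right side: [T^-1]

Both sides have the same dimensions, so the equation is dimensionally consistent.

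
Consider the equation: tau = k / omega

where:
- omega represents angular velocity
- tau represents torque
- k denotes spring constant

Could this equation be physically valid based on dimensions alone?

No

omega (angular velocity) has dimensions [T^-1].
tau (torque) has dimensions [L^2 M T^-2].
k (spring constant) has dimensions [M T^-2].

Left side: [L^2 M T^-2]
Right side: [M T^-1]

The two sides have different dimensions, so the equation is NOT dimensionally consistent.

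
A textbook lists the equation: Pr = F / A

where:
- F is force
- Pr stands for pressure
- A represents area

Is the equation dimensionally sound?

Yes

F (force) has dimensions [L M T^-2].
Pr (pressure) has dimensions [L^-1 M T^-2].
A (area) has dimensions [L^2].

Left side: [L^-1 M T^-2]
Right side: [L^-1 M T^-2]

Both sides have the same dimensions, so the equation is dimensionally consistent.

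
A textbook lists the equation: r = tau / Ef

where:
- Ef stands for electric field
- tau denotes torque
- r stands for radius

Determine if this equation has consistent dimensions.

No

Ef (electric field) has dimensions [I^-1 L M T^-3].
tau (torque) has dimensions [L^2 M T^-2].
r (radius) has dimensions [L].

Left side: [L]
Right side: [I L T]

The two sides have different dimensions, so the equation is NOT dimensionally consistent.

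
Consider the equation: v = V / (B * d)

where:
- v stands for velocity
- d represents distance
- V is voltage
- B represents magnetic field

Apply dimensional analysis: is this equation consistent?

Yes

v (velocity) has dimensions [L T^-1].
d (distance) has dimensions [L].
V (voltage) has dimensions [I^-1 L^2 M T^-3].
B (magnetic field) has dimensions [I^-1 M T^-2].

Left side: [L T^-1]
Right side: [L T^-1]

Both sides have the same dimensions, so the equation is dimensionally consistent.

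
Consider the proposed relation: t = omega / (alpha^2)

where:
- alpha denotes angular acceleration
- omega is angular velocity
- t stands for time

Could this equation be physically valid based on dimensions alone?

No

alpha (angular acceleration) has dimensions [T^-2].
omega (angular velocity) has dimensions [T^-1].
t (time) has dimensions [T].

Left side: [T]
Right side: [T^3]

The two sides have different dimensions, so the equation is NOT dimensionally consistent.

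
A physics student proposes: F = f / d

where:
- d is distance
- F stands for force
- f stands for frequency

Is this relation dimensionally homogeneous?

No

d (distance) has dimensions [L].
F (force) has dimensions [L M T^-2].
f (frequency) has dimensions [T^-1].

Left side: [L M T^-2]
Right side: [L^-1 T^-1]

The two sides have different dimensions, so the equation is NOT dimensionally consistent.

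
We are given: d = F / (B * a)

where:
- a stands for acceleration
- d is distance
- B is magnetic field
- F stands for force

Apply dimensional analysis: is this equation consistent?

No

a (acceleration) has dimensions [L T^-2].
d (distance) has dimensions [L].
B (magnetic field) has dimensions [I^-1 M T^-2].
F (force) has dimensions [L M T^-2].

Left side: [L]
Right side: [I T^2]

The two sides have different dimensions, so the equation is NOT dimensionally consistent.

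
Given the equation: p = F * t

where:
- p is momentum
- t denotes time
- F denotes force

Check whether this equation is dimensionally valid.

Yes

p (momentum) has dimensions [L M T^-1].
t (time) has dimensions [T].
F (force) has dimensions [L M T^-2].

Left side: [L M T^-1]
Right side: [L M T^-1]

Both sides have the same dimensions, so the equation is dimensionally consistent.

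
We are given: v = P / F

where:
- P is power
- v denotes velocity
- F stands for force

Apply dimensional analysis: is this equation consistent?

Yes

P (power) has dimensions [L^2 M T^-3].
v (velocity) has dimensions [L T^-1].
F (force) has dimensions [L M T^-2].

Left side: [L T^-1]
Right side: [L T^-1]

Both sides have the same dimensions, so the equation is dimensionally consistent.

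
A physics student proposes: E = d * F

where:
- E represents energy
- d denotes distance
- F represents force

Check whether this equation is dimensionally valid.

Yes

E (energy) has dimensions [L^2 M T^-2].
d (distance) has dimensions [L].
F (force) has dimensions [L M T^-2].

Left side: [L^2 M T^-2]
Right side: [L^2 M T^-2]

Both sides have the same dimensions, so the equation is dimensionally consistent.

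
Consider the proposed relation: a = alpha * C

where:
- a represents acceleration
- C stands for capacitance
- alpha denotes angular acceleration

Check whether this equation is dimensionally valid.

No

a (acceleration) has dimensions [L T^-2].
C (capacitance) has dimensions [I^2 L^-2 M^-1 T^4].
alpha (angular acceleration) has dimensions [T^-2].

Left side: [L T^-2]
Right side: [I^2 L^-2 M^-1 T^2]

The two sides have different dimensions, so the equation is NOT dimensionally consistent.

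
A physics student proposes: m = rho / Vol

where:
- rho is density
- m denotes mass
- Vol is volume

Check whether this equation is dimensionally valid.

No

rho (density) has dimensions [L^-3 M].
m (mass) has dimensions [M].
Vol (volume) has dimensions [L^3].

Left side: [M]
Right side: [L^-6 M]

The two sides have different dimensions, so the equation is NOT dimensionally consistent.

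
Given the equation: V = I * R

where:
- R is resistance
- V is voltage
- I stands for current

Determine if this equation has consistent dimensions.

Yes

R (resistance) has dimensions [I^-2 L^2 M T^-3].
V (voltage) has dimensions [I^-1 L^2 M T^-3].
I (current) has dimensions [I].

Left side: [I^-1 L^2 M T^-3]
Right side: [I^-1 L^2 M T^-3]

Both sides have the same dimensions, so the equation is dimensionally consistent.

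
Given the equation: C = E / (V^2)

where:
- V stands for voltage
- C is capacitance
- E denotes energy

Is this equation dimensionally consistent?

Yes

V (voltage) has dimensions [I^-1 L^2 M T^-3].
C (capacitance) has dimensions [I^2 L^-2 M^-1 T^4].
E (energy) has dimensions [L^2 M T^-2].

Left side: [I^2 L^-2 M^-1 T^4]
Right side: [I^2 L^-2 M^-1 T^4]

Both sides have the same dimensions, so the equation is dimensionally consistent.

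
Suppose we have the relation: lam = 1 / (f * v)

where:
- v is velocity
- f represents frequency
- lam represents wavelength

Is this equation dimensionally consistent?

No

v (velocity) has dimensions [L T^-1].
f (frequency) has dimensions [T^-1].
lam (wavelength) has dimensions [L].

Left side: [L]
Right side: [L^-1 T^2]

The two sides have different dimensions, so the equation is NOT dimensionally consistent.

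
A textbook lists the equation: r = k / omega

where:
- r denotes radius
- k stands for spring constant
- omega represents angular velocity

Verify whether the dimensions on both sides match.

No

r (radius) has dimensions [L].
k (spring constant) has dimensions [M T^-2].
omega (angular velocity) has dimensions [T^-1].

Left side: [L]
Right side: [M T^-1]

The two sides have different dimensions, so the equation is NOT dimensionally consistent.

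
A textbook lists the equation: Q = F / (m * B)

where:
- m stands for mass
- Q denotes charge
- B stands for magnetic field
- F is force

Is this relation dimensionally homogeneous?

No

m (mass) has dimensions [M].
Q (charge) has dimensions [I T].
B (magnetic field) has dimensions [I^-1 M T^-2].
F (force) has dimensions [L M T^-2].

Left side: [I T]
Right side: [I L M^-1]

The two sides have different dimensions, so the equation is NOT dimensionally consistent.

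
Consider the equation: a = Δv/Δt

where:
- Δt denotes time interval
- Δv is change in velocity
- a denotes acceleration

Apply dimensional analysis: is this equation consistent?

Yes

Δt (time interval) has dimensions [T].
Δv (change in velocity) has dimensions [L T^-1].
a (acceleration) has dimensions [L T^-2].

Left side: [L T^-2]
Right side: [L T^-2]

Both sides have the same dimensions, so the equation is dimensionally consistent.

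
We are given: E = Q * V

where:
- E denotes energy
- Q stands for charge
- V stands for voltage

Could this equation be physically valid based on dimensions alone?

Yes

E (energy) has dimensions [L^2 M T^-2].
Q (charge) has dimensions [I T].
V (voltage) has dimensions [I^-1 L^2 M T^-3].

Left side: [L^2 M T^-2]
Right side: [L^2 M T^-2]

Both sides have the same dimensions, so the equation is dimensionally consistent.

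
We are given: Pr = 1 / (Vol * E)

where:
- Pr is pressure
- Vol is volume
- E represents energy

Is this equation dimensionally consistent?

No

Pr (pressure) has dimensions [L^-1 M T^-2].
Vol (volume) has dimensions [L^3].
E (energy) has dimensions [L^2 M T^-2].

Left side: [L^-1 M T^-2]
Right side: [L^-5 M^-1 T^2]

The two sides have different dimensions, so the equation is NOT dimensionally consistent.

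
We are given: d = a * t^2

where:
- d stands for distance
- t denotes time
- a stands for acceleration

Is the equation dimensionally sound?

Yes

d (distance) has dimensions [L].
t (time) has dimensions [T].
a (acceleration) has dimensions [L T^-2].

Left side: [L]
Right side: [L]

Both sides have the same dimensions, so the equation is dimensionally consistent.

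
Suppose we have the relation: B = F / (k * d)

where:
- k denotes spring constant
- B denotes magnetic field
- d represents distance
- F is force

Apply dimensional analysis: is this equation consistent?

No

k (spring constant) has dimensions [M T^-2].
B (magnetic field) has dimensions [I^-1 M T^-2].
d (distance) has dimensions [L].
F (force) has dimensions [L M T^-2].

Left side: [I^-1 M T^-2]
Right side: [dimensionless]

The two sides have different dimensions, so the equation is NOT dimensionally consistent.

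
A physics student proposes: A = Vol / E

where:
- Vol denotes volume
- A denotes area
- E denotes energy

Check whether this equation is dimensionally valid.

No

Vol (volume) has dimensions [L^3].
A (area) has dimensions [L^2].
E (energy) has dimensions [L^2 M T^-2].

Left side: [L^2]
Right side: [L M^-1 T^2]

The two sides have different dimensions, so the equation is NOT dimensionally consistent.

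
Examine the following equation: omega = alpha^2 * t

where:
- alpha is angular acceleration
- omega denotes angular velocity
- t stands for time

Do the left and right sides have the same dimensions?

No

alpha (angular acceleration) has dimensions [T^-2].
omega (angular velocity) has dimensions [T^-1].
t (time) has dimensions [T].

Left side: [T^-1]
Right side: [T^-3]

The two sides have different dimensions, so the equation is NOT dimensionally consistent.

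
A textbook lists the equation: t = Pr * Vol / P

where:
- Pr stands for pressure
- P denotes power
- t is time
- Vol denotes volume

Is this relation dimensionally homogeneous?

Yes

Pr (pressure) has dimensions [L^-1 M T^-2].
P (power) has dimensions [L^2 M T^-3].
t (time) has dimensions [T].
Vol (volume) has dimensions [L^3].

Left side: [T]
Right side: [T]

Both sides have the same dimensions, so the equation is dimensionally consistent.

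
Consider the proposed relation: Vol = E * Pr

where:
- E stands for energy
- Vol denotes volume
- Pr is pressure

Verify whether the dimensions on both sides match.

No

E (energy) has dimensions [L^2 M T^-2].
Vol (volume) has dimensions [L^3].
Pr (pressure) has dimensions [L^-1 M T^-2].

Left side: [L^3]
Right side: [L M^2 T^-4]

The two sides have different dimensions, so the equation is NOT dimensionally consistent.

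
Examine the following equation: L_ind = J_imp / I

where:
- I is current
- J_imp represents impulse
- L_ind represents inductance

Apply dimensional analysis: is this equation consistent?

No

I (current) has dimensions [I].
J_imp (impulse) has dimensions [L M T^-1].
L_ind (inductance) has dimensions [I^-2 L^2 M T^-2].

Left side: [I^-2 L^2 M T^-2]
Right side: [I^-1 L M T^-1]

The two sides have different dimensions, so the equation is NOT dimensionally consistent.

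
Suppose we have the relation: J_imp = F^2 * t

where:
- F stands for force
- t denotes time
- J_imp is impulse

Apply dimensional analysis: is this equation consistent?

No

F (force) has dimensions [L M T^-2].
t (time) has dimensions [T].
J_imp (impulse) has dimensions [L M T^-1].

Left side: [L M T^-1]
Right side: [L^2 M^2 T^-3]

The two sides have different dimensions, so the equation is NOT dimensionally consistent.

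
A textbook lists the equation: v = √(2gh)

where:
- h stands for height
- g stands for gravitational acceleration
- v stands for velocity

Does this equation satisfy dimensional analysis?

Yes

h (height) has dimensions [L].
g (gravitational acceleration) has dimensions [L T^-2].
v (velocity) has dimensions [L T^-1].

Left side: [L T^-1]
Right side: [L T^-1]

Both sides have the same dimensions, so the equation is dimensionally consistent.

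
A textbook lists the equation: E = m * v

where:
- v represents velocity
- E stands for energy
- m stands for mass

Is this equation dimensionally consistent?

No

v (velocity) has dimensions [L T^-1].
E (energy) has dimensions [L^2 M T^-2].
m (mass) has dimensions [M].

Left side: [L^2 M T^-2]
Right side: [L M T^-1]

The two sides have different dimensions, so the equation is NOT dimensionally consistent.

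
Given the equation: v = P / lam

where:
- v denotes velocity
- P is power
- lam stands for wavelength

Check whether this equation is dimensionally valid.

No

v (velocity) has dimensions [L T^-1].
P (power) has dimensions [L^2 M T^-3].
lam (wavelength) has dimensions [L].

Left side: [L T^-1]
Right side: [L M T^-3]

The two sides have different dimensions, so the equation is NOT dimensionally consistent.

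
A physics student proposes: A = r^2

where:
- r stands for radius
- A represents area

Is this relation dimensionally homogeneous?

Yes

r (radius) has dimensions [L].
A (area) has dimensions [L^2].

Left side: [L^2]
Right side: [L^2]

Both sides have the same dimensions, so the equation is dimensionally consistent.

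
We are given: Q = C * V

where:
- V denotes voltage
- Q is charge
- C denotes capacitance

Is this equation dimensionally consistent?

Yes

V (voltage) has dimensions [I^-1 L^2 M T^-3].
Q (charge) has dimensions [I T].
C (capacitance) has dimensions [I^2 L^-2 M^-1 T^4].

Left side: [I T]
Right side: [I T]

Both sides have the same dimensions, so the equation is dimensionally consistent.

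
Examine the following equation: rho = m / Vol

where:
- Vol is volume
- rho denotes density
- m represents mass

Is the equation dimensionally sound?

Yes

Vol (volume) has dimensions [L^3].
rho (density) has dimensions [L^-3 M].
m (mass) has dimensions [M].

Left side: [L^-3 M]
Right side: [L^-3 M]

Both sides have the same dimensions, so the equation is dimensionally consistent.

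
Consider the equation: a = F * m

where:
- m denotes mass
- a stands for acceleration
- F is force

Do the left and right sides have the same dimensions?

No

m (mass) has dimensions [M].
a (acceleration) has dimensions [L T^-2].
F (force) has dimensions [L M T^-2].

Left side: [L T^-2]
Right side: [L M^2 T^-2]

The two sides have different dimensions, so the equation is NOT dimensionally consistent.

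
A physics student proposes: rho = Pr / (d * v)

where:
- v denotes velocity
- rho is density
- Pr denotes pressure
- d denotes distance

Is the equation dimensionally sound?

No

v (velocity) has dimensions [L T^-1].
rho (density) has dimensions [L^-3 M].
Pr (pressure) has dimensions [L^-1 M T^-2].
d (distance) has dimensions [L].

Left side: [L^-3 M]
Right side: [L^-3 M T^-1]

The two sides have different dimensions, so the equation is NOT dimensionally consistent.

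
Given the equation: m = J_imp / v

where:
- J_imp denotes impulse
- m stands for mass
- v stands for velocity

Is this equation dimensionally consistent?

Yes

J_imp (impulse) has dimensions [L M T^-1].
m (mass) has dimensions [M].
v (velocity) has dimensions [L T^-1].

Left side: [M]
Right side: [M]

Both sides have the same dimensions, so the equation is dimensionally consistent.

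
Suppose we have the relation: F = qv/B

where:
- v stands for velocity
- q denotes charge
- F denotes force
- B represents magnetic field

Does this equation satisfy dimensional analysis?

No

v (velocity) has dimensions [L T^-1].
q (charge) has dimensions [I T].
F (force) has dimensions [L M T^-2].
B (magnetic field) has dimensions [I^-1 M T^-2].

Left side: [L M T^-2]
Right side: [I^2 L M^-1 T^2]

The two sides have different dimensions, so the equation is NOT dimensionally consistent.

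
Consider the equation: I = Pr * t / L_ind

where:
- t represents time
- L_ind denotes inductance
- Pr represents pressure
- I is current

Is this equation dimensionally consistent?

No

t (time) has dimensions [T].
L_ind (inductance) has dimensions [I^-2 L^2 M T^-2].
Pr (pressure) has dimensions [L^-1 M T^-2].
I (current) has dimensions [I].

Left side: [I]
Right side: [I^2 L^-3 T]

The two sides have different dimensions, so the equation is NOT dimensionally consistent.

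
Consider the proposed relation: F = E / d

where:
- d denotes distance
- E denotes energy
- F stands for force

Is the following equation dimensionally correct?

Yes

d (distance) has dimensions [L].
E (energy) has dimensions [L^2 M T^-2].
F (force) has dimensions [L M T^-2].

Left side: [L M T^-2]
Right side: [L M T^-2]

Both sides have the same dimensions, so the equation is dimensionally consistent.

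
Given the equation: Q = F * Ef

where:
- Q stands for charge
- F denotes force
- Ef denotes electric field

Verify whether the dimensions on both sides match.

No

Q (charge) has dimensions [I T].
F (force) has dimensions [L M T^-2].
Ef (electric field) has dimensions [I^-1 L M T^-3].

Left side: [I T]
Right side: [I^-1 L^2 M^2 T^-5]

The two sides have different dimensions, so the equation is NOT dimensionally consistent.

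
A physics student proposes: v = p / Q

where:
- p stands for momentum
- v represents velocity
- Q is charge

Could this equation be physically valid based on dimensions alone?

No

p (momentum) has dimensions [L M T^-1].
v (velocity) has dimensions [L T^-1].
Q (charge) has dimensions [I T].

Left side: [L T^-1]
Right side: [I^-1 L M T^-2]

The two sides have different dimensions, so the equation is NOT dimensionally consistent.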